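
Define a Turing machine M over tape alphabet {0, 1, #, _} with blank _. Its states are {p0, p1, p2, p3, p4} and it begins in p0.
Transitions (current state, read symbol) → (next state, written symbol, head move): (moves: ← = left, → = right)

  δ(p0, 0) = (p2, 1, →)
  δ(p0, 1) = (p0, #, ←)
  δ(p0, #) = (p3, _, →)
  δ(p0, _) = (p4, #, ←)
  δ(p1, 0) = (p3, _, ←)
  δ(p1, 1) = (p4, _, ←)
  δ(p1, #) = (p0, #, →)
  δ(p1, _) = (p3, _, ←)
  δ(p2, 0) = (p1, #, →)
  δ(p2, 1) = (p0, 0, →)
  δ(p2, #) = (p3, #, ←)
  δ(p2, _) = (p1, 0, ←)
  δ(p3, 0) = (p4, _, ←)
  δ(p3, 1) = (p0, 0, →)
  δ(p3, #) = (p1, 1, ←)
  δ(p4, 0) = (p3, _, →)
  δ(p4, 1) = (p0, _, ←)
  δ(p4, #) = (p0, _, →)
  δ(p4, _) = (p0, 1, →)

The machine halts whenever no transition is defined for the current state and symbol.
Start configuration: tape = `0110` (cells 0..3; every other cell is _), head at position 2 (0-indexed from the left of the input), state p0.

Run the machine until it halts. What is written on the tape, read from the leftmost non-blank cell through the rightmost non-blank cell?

1__#_10

state=p0 head=2 tape=___01[1]0   (p0,1)→(p0,#,←)
state=p0 head=1 tape=___0[1]#0   (p0,1)→(p0,#,←)
state=p0 head=0 tape=___[0]##0   (p0,0)→(p2,1,→)
state=p2 head=1 tape=___1[#]#0   (p2,#)→(p3,#,←)
state=p3 head=0 tape=___[1]##0   (p3,1)→(p0,0,→)
state=p0 head=1 tape=___0[#]#0   (p0,#)→(p3,_,→)
state=p3 head=2 tape=___0_[#]0   (p3,#)→(p1,1,←)
state=p1 head=1 tape=___0[_]10   (p1,_)→(p3,_,←)
state=p3 head=0 tape=___[0]_10   (p3,0)→(p4,_,←)
state=p4 head=-1 tape=__[_]__10   (p4,_)→(p0,1,→)
state=p0 head=0 tape=__1[_]_10   (p0,_)→(p4,#,←)
state=p4 head=-1 tape=__[1]#_10   (p4,1)→(p0,_,←)
state=p0 head=-2 tape=_[_]_#_10   (p0,_)→(p4,#,←)
state=p4 head=-3 tape=[_]#_#_10   (p4,_)→(p0,1,→)
state=p0 head=-2 tape=1[#]_#_10   (p0,#)→(p3,_,→)
state=p3 head=-1 tape=1_[_]#_10
The non-blank tape span at halt is 1__#_10.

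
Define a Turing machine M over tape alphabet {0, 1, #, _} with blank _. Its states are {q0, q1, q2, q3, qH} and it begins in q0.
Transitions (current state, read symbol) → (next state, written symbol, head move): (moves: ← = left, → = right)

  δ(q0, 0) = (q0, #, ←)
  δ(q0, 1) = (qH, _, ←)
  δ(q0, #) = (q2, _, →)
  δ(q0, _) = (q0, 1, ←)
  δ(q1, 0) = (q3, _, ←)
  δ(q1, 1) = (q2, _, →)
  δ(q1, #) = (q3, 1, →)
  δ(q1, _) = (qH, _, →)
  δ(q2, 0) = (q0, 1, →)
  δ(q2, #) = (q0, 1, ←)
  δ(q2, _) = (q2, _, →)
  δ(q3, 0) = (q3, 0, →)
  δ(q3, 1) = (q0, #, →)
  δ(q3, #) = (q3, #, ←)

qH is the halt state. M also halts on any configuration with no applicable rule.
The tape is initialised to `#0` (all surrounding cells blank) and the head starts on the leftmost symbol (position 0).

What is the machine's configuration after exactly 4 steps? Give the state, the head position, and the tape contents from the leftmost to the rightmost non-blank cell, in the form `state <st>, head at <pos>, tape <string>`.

state=q0 head=0 tape=[#]0_   (q0,#)→(q2,_,→)
state=q2 head=1 tape=_[0]_   (q2,0)→(q0,1,→)
state=q0 head=2 tape=_1[_]   (q0,_)→(q0,1,←)
state=q0 head=1 tape=_[1]1   (q0,1)→(qH,_,←)
state=qH head=0 tape=[_]_1
After 4 steps: state qH, head at 0, tape 1.

state qH, head at 0, tape 1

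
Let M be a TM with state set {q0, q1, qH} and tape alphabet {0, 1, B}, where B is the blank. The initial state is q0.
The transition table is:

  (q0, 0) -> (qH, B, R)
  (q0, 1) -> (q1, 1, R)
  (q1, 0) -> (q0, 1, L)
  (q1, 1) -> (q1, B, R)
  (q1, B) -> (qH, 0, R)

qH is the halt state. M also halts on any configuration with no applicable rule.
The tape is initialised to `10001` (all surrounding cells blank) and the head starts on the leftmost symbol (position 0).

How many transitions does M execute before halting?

state=q0 head=0 tape=[1]0001   (q0,1)→(q1,1,R)
state=q1 head=1 tape=1[0]001   (q1,0)→(q0,1,L)
state=q0 head=0 tape=[1]1001   (q0,1)→(q1,1,R)
state=q1 head=1 tape=1[1]001   (q1,1)→(q1,B,R)
state=q1 head=2 tape=1B[0]01   (q1,0)→(q0,1,L)
state=q0 head=1 tape=1[B]101
M halts after 5 transitions.

5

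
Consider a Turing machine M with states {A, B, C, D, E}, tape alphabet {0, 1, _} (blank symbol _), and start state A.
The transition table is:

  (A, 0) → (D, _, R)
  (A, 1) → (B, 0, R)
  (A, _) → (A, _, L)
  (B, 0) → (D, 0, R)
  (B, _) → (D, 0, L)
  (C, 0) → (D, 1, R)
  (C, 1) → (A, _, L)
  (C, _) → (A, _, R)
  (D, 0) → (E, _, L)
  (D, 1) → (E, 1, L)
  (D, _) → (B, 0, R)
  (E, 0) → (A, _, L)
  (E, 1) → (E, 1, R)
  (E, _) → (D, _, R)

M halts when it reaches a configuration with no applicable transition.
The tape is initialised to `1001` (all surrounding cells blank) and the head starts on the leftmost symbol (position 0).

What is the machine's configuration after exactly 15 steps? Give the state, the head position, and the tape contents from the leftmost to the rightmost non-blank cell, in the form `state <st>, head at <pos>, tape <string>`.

A | [1]001   read 1 → write 0, move R, go to B
B | 0[0]01   read 0 → write 0, move R, go to D
D | 00[0]1   read 0 → write _, move L, go to E
E | 0[0]_1   read 0 → write _, move L, go to A
A | [0]__1   read 0 → write _, move R, go to D
D | _[_]_1   read _ → write 0, move R, go to B
B | _0[_]1   read _ → write 0, move L, go to D
D | _[0]01   read 0 → write _, move L, go to E
E | [_]_01   read _ → write _, move R, go to D
D | _[_]01   read _ → write 0, move R, go to B
B | _0[0]1   read 0 → write 0, move R, go to D
D | _00[1]   read 1 → write 1, move L, go to E
E | _0[0]1   read 0 → write _, move L, go to A
A | _[0]_1   read 0 → write _, move R, go to D
D | __[_]1   read _ → write 0, move R, go to B
B | __0[1]
After 15 steps: state B, head at 3, tape 01.

state B, head at 3, tape 01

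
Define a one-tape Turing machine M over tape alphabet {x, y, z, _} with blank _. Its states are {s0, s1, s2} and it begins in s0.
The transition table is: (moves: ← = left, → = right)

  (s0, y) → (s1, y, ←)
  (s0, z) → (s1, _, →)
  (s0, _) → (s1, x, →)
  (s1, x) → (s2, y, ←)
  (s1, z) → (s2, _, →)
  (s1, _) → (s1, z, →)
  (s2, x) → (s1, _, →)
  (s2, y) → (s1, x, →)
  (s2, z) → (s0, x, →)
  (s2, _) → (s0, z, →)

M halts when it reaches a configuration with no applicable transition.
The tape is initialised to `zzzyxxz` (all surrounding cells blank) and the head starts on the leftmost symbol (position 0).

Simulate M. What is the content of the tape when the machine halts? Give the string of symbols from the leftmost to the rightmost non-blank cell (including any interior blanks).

state=s0 head=0 tape=[z]zzyxxz   (s0,z)→(s1,_,→)
state=s1 head=1 tape=_[z]zyxxz   (s1,z)→(s2,_,→)
state=s2 head=2 tape=__[z]yxxz   (s2,z)→(s0,x,→)
state=s0 head=3 tape=__x[y]xxz   (s0,y)→(s1,y,←)
state=s1 head=2 tape=__[x]yxxz   (s1,x)→(s2,y,←)
state=s2 head=1 tape=_[_]yyxxz   (s2,_)→(s0,z,→)
state=s0 head=2 tape=_z[y]yxxz   (s0,y)→(s1,y,←)
state=s1 head=1 tape=_[z]yyxxz   (s1,z)→(s2,_,→)
state=s2 head=2 tape=__[y]yxxz   (s2,y)→(s1,x,→)
state=s1 head=3 tape=__x[y]xxz
The non-blank tape span at halt is xyxxz.

xyxxz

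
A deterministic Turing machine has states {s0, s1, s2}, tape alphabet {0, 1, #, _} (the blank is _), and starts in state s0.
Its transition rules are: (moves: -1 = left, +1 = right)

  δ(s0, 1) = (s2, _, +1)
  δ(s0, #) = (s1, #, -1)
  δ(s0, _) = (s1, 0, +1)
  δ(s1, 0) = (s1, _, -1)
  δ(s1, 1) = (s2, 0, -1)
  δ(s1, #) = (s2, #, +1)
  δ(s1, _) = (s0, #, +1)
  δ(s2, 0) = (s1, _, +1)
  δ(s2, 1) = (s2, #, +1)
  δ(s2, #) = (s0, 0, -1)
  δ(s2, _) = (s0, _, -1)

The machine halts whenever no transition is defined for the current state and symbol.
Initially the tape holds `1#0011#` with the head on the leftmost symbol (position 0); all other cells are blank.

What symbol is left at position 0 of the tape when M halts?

state=s0 head=0 tape=_[1]#0011#   (s0,1)→(s2,_,+1)
state=s2 head=1 tape=__[#]0011#   (s2,#)→(s0,0,-1)
state=s0 head=0 tape=_[_]00011#   (s0,_)→(s1,0,+1)
state=s1 head=1 tape=_0[0]0011#   (s1,0)→(s1,_,-1)
state=s1 head=0 tape=_[0]_0011#   (s1,0)→(s1,_,-1)
state=s1 head=-1 tape=[_]__0011#   (s1,_)→(s0,#,+1)
state=s0 head=0 tape=#[_]_0011#   (s0,_)→(s1,0,+1)
state=s1 head=1 tape=#0[_]0011#   (s1,_)→(s0,#,+1)
state=s0 head=2 tape=#0#[0]011#
Cell 0 holds 0 when M halts.

0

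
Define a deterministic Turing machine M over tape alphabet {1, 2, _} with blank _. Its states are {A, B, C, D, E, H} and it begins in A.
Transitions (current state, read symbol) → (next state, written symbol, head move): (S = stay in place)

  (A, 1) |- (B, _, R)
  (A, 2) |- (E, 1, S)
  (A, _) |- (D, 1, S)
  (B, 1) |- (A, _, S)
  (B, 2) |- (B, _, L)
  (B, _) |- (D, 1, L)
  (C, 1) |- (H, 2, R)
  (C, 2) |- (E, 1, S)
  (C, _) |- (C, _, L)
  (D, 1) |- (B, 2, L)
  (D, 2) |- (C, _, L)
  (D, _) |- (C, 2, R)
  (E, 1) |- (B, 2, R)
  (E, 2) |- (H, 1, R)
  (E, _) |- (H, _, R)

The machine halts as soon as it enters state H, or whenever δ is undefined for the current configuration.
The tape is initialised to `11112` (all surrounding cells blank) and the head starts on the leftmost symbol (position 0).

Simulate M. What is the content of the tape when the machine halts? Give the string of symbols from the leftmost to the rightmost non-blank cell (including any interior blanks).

state=A head=0 tape=_[1]1112   (A,1)→(B,_,R)
state=B head=1 tape=__[1]112   (B,1)→(A,_,S)
state=A head=1 tape=__[_]112   (A,_)→(D,1,S)
state=D head=1 tape=__[1]112   (D,1)→(B,2,L)
state=B head=0 tape=_[_]2112   (B,_)→(D,1,L)
state=D head=-1 tape=[_]12112   (D,_)→(C,2,R)
state=C head=0 tape=2[1]2112   (C,1)→(H,2,R)
state=H head=1 tape=22[2]112
The non-blank tape span at halt is 222112.

222112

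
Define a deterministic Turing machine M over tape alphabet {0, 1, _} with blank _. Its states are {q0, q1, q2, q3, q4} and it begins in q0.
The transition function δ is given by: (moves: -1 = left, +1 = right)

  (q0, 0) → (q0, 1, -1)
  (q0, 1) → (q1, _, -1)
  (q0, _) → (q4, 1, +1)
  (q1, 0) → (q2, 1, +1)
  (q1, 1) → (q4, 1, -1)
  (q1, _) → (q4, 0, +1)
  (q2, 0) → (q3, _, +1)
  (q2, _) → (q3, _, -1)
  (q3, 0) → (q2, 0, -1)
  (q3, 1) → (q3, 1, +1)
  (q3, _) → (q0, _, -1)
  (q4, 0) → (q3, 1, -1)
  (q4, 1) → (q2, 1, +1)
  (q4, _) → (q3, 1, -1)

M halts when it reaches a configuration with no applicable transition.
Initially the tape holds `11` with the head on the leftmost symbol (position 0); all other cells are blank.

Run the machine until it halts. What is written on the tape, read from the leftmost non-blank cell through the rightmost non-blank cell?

q0 | _______[1]1   read 1 → write _, move -1, go to q1
q1 | ______[_]_1   read _ → write 0, move +1, go to q4
q4 | ______0[_]1   read _ → write 1, move -1, go to q3
q3 | ______[0]11   read 0 → write 0, move -1, go to q2
q2 | _____[_]011   read _ → write _, move -1, go to q3
q3 | ____[_]_011   read _ → write _, move -1, go to q0
q0 | ___[_]__011   read _ → write 1, move +1, go to q4
q4 | ___1[_]_011   read _ → write 1, move -1, go to q3
q3 | ___[1]1_011   read 1 → write 1, move +1, go to q3
q3 | ___1[1]_011   read 1 → write 1, move +1, go to q3
q3 | ___11[_]011   read _ → write _, move -1, go to q0
q0 | ___1[1]_011   read 1 → write _, move -1, go to q1
q1 | ___[1]__011   read 1 → write 1, move -1, go to q4
q4 | __[_]1__011   read _ → write 1, move -1, go to q3
q3 | _[_]11__011   read _ → write _, move -1, go to q0
q0 | [_]_11__011   read _ → write 1, move +1, go to q4
q4 | 1[_]11__011   read _ → write 1, move -1, go to q3
q3 | [1]111__011   read 1 → write 1, move +1, go to q3
q3 | 1[1]11__011   read 1 → write 1, move +1, go to q3
q3 | 11[1]1__011   read 1 → write 1, move +1, go to q3
q3 | 111[1]__011   read 1 → write 1, move +1, go to q3
q3 | 1111[_]_011   read _ → write _, move -1, go to q0
q0 | 111[1]__011   read 1 → write _, move -1, go to q1
q1 | 11[1]___011   read 1 → write 1, move -1, go to q4
q4 | 1[1]1___011   read 1 → write 1, move +1, go to q2
q2 | 11[1]___011
The non-blank tape span at halt is 111___011.

111___011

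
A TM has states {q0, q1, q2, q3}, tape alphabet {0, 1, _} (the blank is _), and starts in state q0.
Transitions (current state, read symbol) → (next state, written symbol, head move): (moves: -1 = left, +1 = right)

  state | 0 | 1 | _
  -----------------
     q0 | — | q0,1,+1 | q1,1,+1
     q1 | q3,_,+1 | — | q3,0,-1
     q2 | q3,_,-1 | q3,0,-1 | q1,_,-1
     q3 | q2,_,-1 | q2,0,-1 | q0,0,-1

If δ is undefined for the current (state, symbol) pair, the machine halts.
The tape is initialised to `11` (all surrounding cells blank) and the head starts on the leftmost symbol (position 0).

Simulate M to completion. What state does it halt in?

q1

q0 | ____[1]1__   read 1 → write 1, move +1, go to q0
q0 | ____1[1]__   read 1 → write 1, move +1, go to q0
q0 | ____11[_]_   read _ → write 1, move +1, go to q1
q1 | ____111[_]   read _ → write 0, move -1, go to q3
q3 | ____11[1]0   read 1 → write 0, move -1, go to q2
q2 | ____1[1]00   read 1 → write 0, move -1, go to q3
q3 | ____[1]000   read 1 → write 0, move -1, go to q2
q2 | ___[_]0000   read _ → write _, move -1, go to q1
q1 | __[_]_0000   read _ → write 0, move -1, go to q3
q3 | _[_]0_0000   read _ → write 0, move -1, go to q0
q0 | [_]00_0000   read _ → write 1, move +1, go to q1
q1 | 1[0]0_0000   read 0 → write _, move +1, go to q3
q3 | 1_[0]_0000   read 0 → write _, move -1, go to q2
q2 | 1[_]__0000   read _ → write _, move -1, go to q1
q1 | [1]___0000
No transition is defined for (q1, 1); M halts in state q1.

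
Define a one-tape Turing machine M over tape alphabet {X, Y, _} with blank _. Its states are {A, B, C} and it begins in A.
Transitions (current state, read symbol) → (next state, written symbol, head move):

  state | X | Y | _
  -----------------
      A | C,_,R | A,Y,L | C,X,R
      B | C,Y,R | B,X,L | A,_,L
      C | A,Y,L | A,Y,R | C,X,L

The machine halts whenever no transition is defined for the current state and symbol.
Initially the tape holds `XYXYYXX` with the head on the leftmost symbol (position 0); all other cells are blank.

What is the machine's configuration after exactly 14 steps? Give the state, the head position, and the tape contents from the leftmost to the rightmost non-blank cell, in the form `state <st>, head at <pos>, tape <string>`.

state A, head at 2, tape Y_YYXX

A | [X]YXYYXX   read X → write _, move R, go to C
C | _[Y]XYYXX   read Y → write Y, move R, go to A
A | _Y[X]YYXX   read X → write _, move R, go to C
C | _Y_[Y]YXX   read Y → write Y, move R, go to A
A | _Y_Y[Y]XX   read Y → write Y, move L, go to A
A | _Y_[Y]YXX   read Y → write Y, move L, go to A
A | _Y[_]YYXX   read _ → write X, move R, go to C
C | _YX[Y]YXX   read Y → write Y, move R, go to A
A | _YXY[Y]XX   read Y → write Y, move L, go to A
A | _YX[Y]YXX   read Y → write Y, move L, go to A
A | _Y[X]YYXX   read X → write _, move R, go to C
C | _Y_[Y]YXX   read Y → write Y, move R, go to A
A | _Y_Y[Y]XX   read Y → write Y, move L, go to A
A | _Y_[Y]YXX   read Y → write Y, move L, go to A
A | _Y[_]YYXX
After 14 steps: state A, head at 2, tape Y_YYXX.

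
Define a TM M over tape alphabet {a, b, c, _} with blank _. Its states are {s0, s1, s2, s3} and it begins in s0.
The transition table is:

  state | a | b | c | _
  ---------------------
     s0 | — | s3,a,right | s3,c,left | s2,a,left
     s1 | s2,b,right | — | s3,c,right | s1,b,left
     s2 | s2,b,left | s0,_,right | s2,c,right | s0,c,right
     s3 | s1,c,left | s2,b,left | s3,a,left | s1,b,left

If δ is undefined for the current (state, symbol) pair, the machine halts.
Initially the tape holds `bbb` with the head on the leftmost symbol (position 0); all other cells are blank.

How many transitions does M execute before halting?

24

state=s0 head=0 tape=_[b]bb__   (s0,b)→(s3,a,right)
state=s3 head=1 tape=_a[b]b__   (s3,b)→(s2,b,left)
state=s2 head=0 tape=_[a]bb__   (s2,a)→(s2,b,left)
state=s2 head=-1 tape=[_]bbb__   (s2,_)→(s0,c,right)
state=s0 head=0 tape=c[b]bb__   (s0,b)→(s3,a,right)
state=s3 head=1 tape=ca[b]b__   (s3,b)→(s2,b,left)
state=s2 head=0 tape=c[a]bb__   (s2,a)→(s2,b,left)
state=s2 head=-1 tape=[c]bbb__   (s2,c)→(s2,c,right)
state=s2 head=0 tape=c[b]bb__   (s2,b)→(s0,_,right)
state=s0 head=1 tape=c_[b]b__   (s0,b)→(s3,a,right)
state=s3 head=2 tape=c_a[b]__   (s3,b)→(s2,b,left)
state=s2 head=1 tape=c_[a]b__   (s2,a)→(s2,b,left)
state=s2 head=0 tape=c[_]bb__   (s2,_)→(s0,c,right)
state=s0 head=1 tape=cc[b]b__   (s0,b)→(s3,a,right)
state=s3 head=2 tape=cca[b]__   (s3,b)→(s2,b,left)
state=s2 head=1 tape=cc[a]b__   (s2,a)→(s2,b,left)
state=s2 head=0 tape=c[c]bb__   (s2,c)→(s2,c,right)
state=s2 head=1 tape=cc[b]b__   (s2,b)→(s0,_,right)
state=s0 head=2 tape=cc_[b]__   (s0,b)→(s3,a,right)
state=s3 head=3 tape=cc_a[_]_   (s3,_)→(s1,b,left)
state=s1 head=2 tape=cc_[a]b_   (s1,a)→(s2,b,right)
state=s2 head=3 tape=cc_b[b]_   (s2,b)→(s0,_,right)
state=s0 head=4 tape=cc_b_[_]   (s0,_)→(s2,a,left)
state=s2 head=3 tape=cc_b[_]a   (s2,_)→(s0,c,right)
state=s0 head=4 tape=cc_bc[a]
M halts after 24 transitions.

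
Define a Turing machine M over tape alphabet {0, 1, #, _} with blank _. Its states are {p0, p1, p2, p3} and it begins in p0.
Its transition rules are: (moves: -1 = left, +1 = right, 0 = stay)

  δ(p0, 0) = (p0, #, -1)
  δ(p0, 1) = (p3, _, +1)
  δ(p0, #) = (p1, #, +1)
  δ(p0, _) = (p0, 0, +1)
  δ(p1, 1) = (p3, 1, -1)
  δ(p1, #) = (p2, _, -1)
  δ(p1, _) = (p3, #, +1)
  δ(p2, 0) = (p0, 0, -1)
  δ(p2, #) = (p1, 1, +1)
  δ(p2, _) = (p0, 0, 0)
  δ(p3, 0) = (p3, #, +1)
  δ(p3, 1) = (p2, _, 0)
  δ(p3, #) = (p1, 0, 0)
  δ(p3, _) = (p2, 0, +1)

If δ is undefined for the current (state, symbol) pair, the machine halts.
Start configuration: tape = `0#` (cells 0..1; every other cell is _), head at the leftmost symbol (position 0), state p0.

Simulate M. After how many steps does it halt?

state=p0 head=0 tape=_[0]#__   (p0,0)→(p0,#,-1)
state=p0 head=-1 tape=[_]##__   (p0,_)→(p0,0,+1)
state=p0 head=0 tape=0[#]#__   (p0,#)→(p1,#,+1)
state=p1 head=1 tape=0#[#]__   (p1,#)→(p2,_,-1)
state=p2 head=0 tape=0[#]___   (p2,#)→(p1,1,+1)
state=p1 head=1 tape=01[_]__   (p1,_)→(p3,#,+1)
state=p3 head=2 tape=01#[_]_   (p3,_)→(p2,0,+1)
state=p2 head=3 tape=01#0[_]   (p2,_)→(p0,0,0)
state=p0 head=3 tape=01#0[0]   (p0,0)→(p0,#,-1)
state=p0 head=2 tape=01#[0]#   (p0,0)→(p0,#,-1)
state=p0 head=1 tape=01[#]##   (p0,#)→(p1,#,+1)
state=p1 head=2 tape=01#[#]#   (p1,#)→(p2,_,-1)
state=p2 head=1 tape=01[#]_#   (p2,#)→(p1,1,+1)
state=p1 head=2 tape=011[_]#   (p1,_)→(p3,#,+1)
state=p3 head=3 tape=011#[#]   (p3,#)→(p1,0,0)
state=p1 head=3 tape=011#[0]
M halts after 15 transitions.

15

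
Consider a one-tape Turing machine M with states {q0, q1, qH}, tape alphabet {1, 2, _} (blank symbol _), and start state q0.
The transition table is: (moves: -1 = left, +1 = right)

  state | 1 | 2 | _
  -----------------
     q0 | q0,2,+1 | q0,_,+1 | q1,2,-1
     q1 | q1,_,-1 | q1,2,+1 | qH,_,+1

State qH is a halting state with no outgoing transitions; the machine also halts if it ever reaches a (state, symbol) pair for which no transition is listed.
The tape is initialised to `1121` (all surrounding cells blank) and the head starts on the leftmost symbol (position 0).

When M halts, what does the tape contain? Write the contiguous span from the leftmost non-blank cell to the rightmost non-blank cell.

state=q0 head=0 tape=[1]121___   (q0,1)→(q0,2,+1)
state=q0 head=1 tape=2[1]21___   (q0,1)→(q0,2,+1)
state=q0 head=2 tape=22[2]1___   (q0,2)→(q0,_,+1)
state=q0 head=3 tape=22_[1]___   (q0,1)→(q0,2,+1)
state=q0 head=4 tape=22_2[_]__   (q0,_)→(q1,2,-1)
state=q1 head=3 tape=22_[2]2__   (q1,2)→(q1,2,+1)
state=q1 head=4 tape=22_2[2]__   (q1,2)→(q1,2,+1)
state=q1 head=5 tape=22_22[_]_   (q1,_)→(qH,_,+1)
state=qH head=6 tape=22_22_[_]
The non-blank tape span at halt is 22_22.

22_22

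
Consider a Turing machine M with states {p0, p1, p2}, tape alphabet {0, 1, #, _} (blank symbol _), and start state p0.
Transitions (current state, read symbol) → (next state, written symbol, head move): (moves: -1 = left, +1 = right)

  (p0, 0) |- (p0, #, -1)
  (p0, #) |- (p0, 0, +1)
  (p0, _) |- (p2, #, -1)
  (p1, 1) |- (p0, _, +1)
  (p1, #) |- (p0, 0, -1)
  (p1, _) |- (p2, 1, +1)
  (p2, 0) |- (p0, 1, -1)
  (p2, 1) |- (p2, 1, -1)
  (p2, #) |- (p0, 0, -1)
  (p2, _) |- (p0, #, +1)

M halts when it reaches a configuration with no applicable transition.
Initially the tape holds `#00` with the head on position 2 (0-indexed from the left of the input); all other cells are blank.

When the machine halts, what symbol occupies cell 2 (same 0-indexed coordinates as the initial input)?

state=p0 head=2 tape=__#0[0]_   (p0,0)→(p0,#,-1)
state=p0 head=1 tape=__#[0]#_   (p0,0)→(p0,#,-1)
state=p0 head=0 tape=__[#]##_   (p0,#)→(p0,0,+1)
state=p0 head=1 tape=__0[#]#_   (p0,#)→(p0,0,+1)
state=p0 head=2 tape=__00[#]_   (p0,#)→(p0,0,+1)
state=p0 head=3 tape=__000[_]   (p0,_)→(p2,#,-1)
state=p2 head=2 tape=__00[0]#   (p2,0)→(p0,1,-1)
state=p0 head=1 tape=__0[0]1#   (p0,0)→(p0,#,-1)
state=p0 head=0 tape=__[0]#1#   (p0,0)→(p0,#,-1)
state=p0 head=-1 tape=_[_]##1#   (p0,_)→(p2,#,-1)
state=p2 head=-2 tape=[_]###1#   (p2,_)→(p0,#,+1)
state=p0 head=-1 tape=#[#]##1#   (p0,#)→(p0,0,+1)
state=p0 head=0 tape=#0[#]#1#   (p0,#)→(p0,0,+1)
state=p0 head=1 tape=#00[#]1#   (p0,#)→(p0,0,+1)
state=p0 head=2 tape=#000[1]#
Cell 2 holds 1 when M halts.

1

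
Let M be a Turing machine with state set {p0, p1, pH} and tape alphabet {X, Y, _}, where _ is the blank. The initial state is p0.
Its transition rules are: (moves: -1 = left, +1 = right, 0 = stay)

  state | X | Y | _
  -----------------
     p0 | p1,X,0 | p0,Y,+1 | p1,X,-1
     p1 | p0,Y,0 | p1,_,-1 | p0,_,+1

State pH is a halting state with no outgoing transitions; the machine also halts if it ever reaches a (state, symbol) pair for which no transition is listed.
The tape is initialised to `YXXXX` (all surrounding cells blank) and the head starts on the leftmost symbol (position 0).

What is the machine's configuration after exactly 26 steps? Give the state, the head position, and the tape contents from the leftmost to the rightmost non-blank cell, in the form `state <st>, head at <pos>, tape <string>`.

state=p0 head=0 tape=_[Y]XXXX_   (p0,Y)→(p0,Y,+1)
state=p0 head=1 tape=_Y[X]XXX_   (p0,X)→(p1,X,0)
state=p1 head=1 tape=_Y[X]XXX_   (p1,X)→(p0,Y,0)
state=p0 head=1 tape=_Y[Y]XXX_   (p0,Y)→(p0,Y,+1)
state=p0 head=2 tape=_YY[X]XX_   (p0,X)→(p1,X,0)
state=p1 head=2 tape=_YY[X]XX_   (p1,X)→(p0,Y,0)
state=p0 head=2 tape=_YY[Y]XX_   (p0,Y)→(p0,Y,+1)
state=p0 head=3 tape=_YYY[X]X_   (p0,X)→(p1,X,0)
state=p1 head=3 tape=_YYY[X]X_   (p1,X)→(p0,Y,0)
state=p0 head=3 tape=_YYY[Y]X_   (p0,Y)→(p0,Y,+1)
state=p0 head=4 tape=_YYYY[X]_   (p0,X)→(p1,X,0)
state=p1 head=4 tape=_YYYY[X]_   (p1,X)→(p0,Y,0)
state=p0 head=4 tape=_YYYY[Y]_   (p0,Y)→(p0,Y,+1)
state=p0 head=5 tape=_YYYYY[_]   (p0,_)→(p1,X,-1)
state=p1 head=4 tape=_YYYY[Y]X   (p1,Y)→(p1,_,-1)
state=p1 head=3 tape=_YYY[Y]_X   (p1,Y)→(p1,_,-1)
state=p1 head=2 tape=_YY[Y]__X   (p1,Y)→(p1,_,-1)
state=p1 head=1 tape=_Y[Y]___X   (p1,Y)→(p1,_,-1)
state=p1 head=0 tape=_[Y]____X   (p1,Y)→(p1,_,-1)
state=p1 head=-1 tape=[_]_____X   (p1,_)→(p0,_,+1)
state=p0 head=0 tape=_[_]____X   (p0,_)→(p1,X,-1)
state=p1 head=-1 tape=[_]X____X   (p1,_)→(p0,_,+1)
state=p0 head=0 tape=_[X]____X   (p0,X)→(p1,X,0)
state=p1 head=0 tape=_[X]____X   (p1,X)→(p0,Y,0)
state=p0 head=0 tape=_[Y]____X   (p0,Y)→(p0,Y,+1)
state=p0 head=1 tape=_Y[_]___X   (p0,_)→(p1,X,-1)
state=p1 head=0 tape=_[Y]X___X
After 26 steps: state p1, head at 0, tape YX___X.

state p1, head at 0, tape YX___X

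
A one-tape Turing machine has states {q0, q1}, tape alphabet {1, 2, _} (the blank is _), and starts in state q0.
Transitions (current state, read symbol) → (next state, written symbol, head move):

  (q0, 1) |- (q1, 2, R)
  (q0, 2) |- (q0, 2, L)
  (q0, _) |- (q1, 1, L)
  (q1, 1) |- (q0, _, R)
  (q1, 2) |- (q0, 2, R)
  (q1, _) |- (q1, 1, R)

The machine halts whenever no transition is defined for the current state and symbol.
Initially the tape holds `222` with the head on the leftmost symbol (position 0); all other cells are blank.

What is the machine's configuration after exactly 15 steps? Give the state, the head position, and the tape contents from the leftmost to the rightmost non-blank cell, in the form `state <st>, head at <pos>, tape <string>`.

q0 | ___[2]22   read 2 → write 2, move L, go to q0
q0 | __[_]222   read _ → write 1, move L, go to q1
q1 | _[_]1222   read _ → write 1, move R, go to q1
q1 | _1[1]222   read 1 → write _, move R, go to q0
q0 | _1_[2]22   read 2 → write 2, move L, go to q0
q0 | _1[_]222   read _ → write 1, move L, go to q1
q1 | _[1]1222   read 1 → write _, move R, go to q0
q0 | __[1]222   read 1 → write 2, move R, go to q1
q1 | __2[2]22   read 2 → write 2, move R, go to q0
q0 | __22[2]2   read 2 → write 2, move L, go to q0
q0 | __2[2]22   read 2 → write 2, move L, go to q0
q0 | __[2]222   read 2 → write 2, move L, go to q0
q0 | _[_]2222   read _ → write 1, move L, go to q1
q1 | [_]12222   read _ → write 1, move R, go to q1
q1 | 1[1]2222   read 1 → write _, move R, go to q0
q0 | 1_[2]222
After 15 steps: state q0, head at -1, tape 1_2222.

state q0, head at -1, tape 1_2222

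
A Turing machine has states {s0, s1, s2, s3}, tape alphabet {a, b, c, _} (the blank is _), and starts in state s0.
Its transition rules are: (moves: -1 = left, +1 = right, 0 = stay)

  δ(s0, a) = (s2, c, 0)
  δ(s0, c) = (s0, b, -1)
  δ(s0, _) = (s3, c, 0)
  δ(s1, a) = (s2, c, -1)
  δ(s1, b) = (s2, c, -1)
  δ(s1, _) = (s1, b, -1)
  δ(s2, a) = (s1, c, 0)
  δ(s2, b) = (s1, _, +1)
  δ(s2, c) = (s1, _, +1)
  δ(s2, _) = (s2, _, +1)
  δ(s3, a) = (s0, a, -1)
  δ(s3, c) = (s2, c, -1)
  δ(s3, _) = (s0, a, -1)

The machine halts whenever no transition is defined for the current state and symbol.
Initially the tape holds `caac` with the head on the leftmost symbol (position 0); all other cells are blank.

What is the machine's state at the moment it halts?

s0 | __[c]aac   read c → write b, move -1, go to s0
s0 | _[_]baac   read _ → write c, move 0, go to s3
s3 | _[c]baac   read c → write c, move -1, go to s2
s2 | [_]cbaac   read _ → write _, move +1, go to s2
s2 | _[c]baac   read c → write _, move +1, go to s1
s1 | __[b]aac   read b → write c, move -1, go to s2
s2 | _[_]caac   read _ → write _, move +1, go to s2
s2 | __[c]aac   read c → write _, move +1, go to s1
s1 | ___[a]ac   read a → write c, move -1, go to s2
s2 | __[_]cac   read _ → write _, move +1, go to s2
s2 | ___[c]ac   read c → write _, move +1, go to s1
s1 | ____[a]c   read a → write c, move -1, go to s2
s2 | ___[_]cc   read _ → write _, move +1, go to s2
s2 | ____[c]c   read c → write _, move +1, go to s1
s1 | _____[c]
No transition is defined for (s1, c); M halts in state s1.

s1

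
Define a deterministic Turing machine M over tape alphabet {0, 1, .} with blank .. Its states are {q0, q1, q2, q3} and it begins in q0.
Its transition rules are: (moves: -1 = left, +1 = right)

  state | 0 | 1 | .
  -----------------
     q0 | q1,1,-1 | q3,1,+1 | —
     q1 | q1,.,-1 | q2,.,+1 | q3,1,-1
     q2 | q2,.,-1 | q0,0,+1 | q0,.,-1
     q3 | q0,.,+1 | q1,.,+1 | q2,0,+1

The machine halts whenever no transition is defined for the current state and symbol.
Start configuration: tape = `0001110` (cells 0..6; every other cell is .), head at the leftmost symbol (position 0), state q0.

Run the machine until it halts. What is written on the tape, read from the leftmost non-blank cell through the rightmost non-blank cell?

q0 | ..[0]001110   read 0 → write 1, move -1, go to q1
q1 | .[.]1001110   read . → write 1, move -1, go to q3
q3 | [.]11001110   read . → write 0, move +1, go to q2
q2 | 0[1]1001110   read 1 → write 0, move +1, go to q0
q0 | 00[1]001110   read 1 → write 1, move +1, go to q3
q3 | 001[0]01110   read 0 → write ., move +1, go to q0
q0 | 001.[0]1110   read 0 → write 1, move -1, go to q1
q1 | 001[.]11110   read . → write 1, move -1, go to q3
q3 | 00[1]111110   read 1 → write ., move +1, go to q1
q1 | 00.[1]11110   read 1 → write ., move +1, go to q2
q2 | 00..[1]1110   read 1 → write 0, move +1, go to q0
q0 | 00..0[1]110   read 1 → write 1, move +1, go to q3
q3 | 00..01[1]10   read 1 → write ., move +1, go to q1
q1 | 00..01.[1]0   read 1 → write ., move +1, go to q2
q2 | 00..01..[0]   read 0 → write ., move -1, go to q2
q2 | 00..01.[.].   read . → write ., move -1, go to q0
q0 | 00..01[.]..
The non-blank tape span at halt is 00..01.

00..01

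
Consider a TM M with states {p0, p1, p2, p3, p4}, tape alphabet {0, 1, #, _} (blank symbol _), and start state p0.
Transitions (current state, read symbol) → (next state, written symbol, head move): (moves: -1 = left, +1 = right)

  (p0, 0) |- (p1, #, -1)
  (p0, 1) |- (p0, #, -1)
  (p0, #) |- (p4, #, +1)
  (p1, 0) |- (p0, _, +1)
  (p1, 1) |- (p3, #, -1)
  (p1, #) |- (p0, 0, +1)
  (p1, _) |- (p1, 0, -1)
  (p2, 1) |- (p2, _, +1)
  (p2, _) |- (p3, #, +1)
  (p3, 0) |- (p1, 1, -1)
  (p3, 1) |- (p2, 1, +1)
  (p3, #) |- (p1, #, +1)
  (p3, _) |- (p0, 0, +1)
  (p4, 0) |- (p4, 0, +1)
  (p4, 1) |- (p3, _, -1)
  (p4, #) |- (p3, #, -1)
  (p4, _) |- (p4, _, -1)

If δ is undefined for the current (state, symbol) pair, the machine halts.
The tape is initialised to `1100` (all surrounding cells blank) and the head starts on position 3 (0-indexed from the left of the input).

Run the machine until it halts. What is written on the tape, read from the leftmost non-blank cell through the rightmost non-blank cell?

1#1#

p0 | 110[0]_   read 0 → write #, move -1, go to p1
p1 | 11[0]#_   read 0 → write _, move +1, go to p0
p0 | 11_[#]_   read # → write #, move +1, go to p4
p4 | 11_#[_]   read _ → write _, move -1, go to p4
p4 | 11_[#]_   read # → write #, move -1, go to p3
p3 | 11[_]#_   read _ → write 0, move +1, go to p0
p0 | 110[#]_   read # → write #, move +1, go to p4
p4 | 110#[_]   read _ → write _, move -1, go to p4
p4 | 110[#]_   read # → write #, move -1, go to p3
p3 | 11[0]#_   read 0 → write 1, move -1, go to p1
p1 | 1[1]1#_   read 1 → write #, move -1, go to p3
p3 | [1]#1#_   read 1 → write 1, move +1, go to p2
p2 | 1[#]1#_
The non-blank tape span at halt is 1#1#.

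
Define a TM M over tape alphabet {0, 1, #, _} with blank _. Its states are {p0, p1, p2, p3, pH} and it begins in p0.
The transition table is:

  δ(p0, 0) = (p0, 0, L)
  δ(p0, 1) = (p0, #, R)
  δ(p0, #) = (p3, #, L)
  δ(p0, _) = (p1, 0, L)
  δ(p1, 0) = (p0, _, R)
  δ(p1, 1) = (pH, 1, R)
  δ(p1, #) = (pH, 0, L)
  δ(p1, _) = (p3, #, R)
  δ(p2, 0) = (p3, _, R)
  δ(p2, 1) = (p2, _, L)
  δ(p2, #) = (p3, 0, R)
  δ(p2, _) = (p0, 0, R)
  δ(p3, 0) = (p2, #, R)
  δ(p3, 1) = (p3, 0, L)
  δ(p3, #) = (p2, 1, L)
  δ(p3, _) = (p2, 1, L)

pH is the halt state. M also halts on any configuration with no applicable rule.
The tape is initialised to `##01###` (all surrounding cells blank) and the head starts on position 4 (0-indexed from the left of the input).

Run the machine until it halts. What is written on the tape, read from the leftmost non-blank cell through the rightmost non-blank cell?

###_#_000

state=p0 head=4 tape=##01[#]##__   (p0,#)→(p3,#,L)
state=p3 head=3 tape=##0[1]###__   (p3,1)→(p3,0,L)
state=p3 head=2 tape=##[0]0###__   (p3,0)→(p2,#,R)
state=p2 head=3 tape=###[0]###__   (p2,0)→(p3,_,R)
state=p3 head=4 tape=###_[#]##__   (p3,#)→(p2,1,L)
state=p2 head=3 tape=###[_]1##__   (p2,_)→(p0,0,R)
state=p0 head=4 tape=###0[1]##__   (p0,1)→(p0,#,R)
state=p0 head=5 tape=###0#[#]#__   (p0,#)→(p3,#,L)
state=p3 head=4 tape=###0[#]##__   (p3,#)→(p2,1,L)
state=p2 head=3 tape=###[0]1##__   (p2,0)→(p3,_,R)
state=p3 head=4 tape=###_[1]##__   (p3,1)→(p3,0,L)
state=p3 head=3 tape=###[_]0##__   (p3,_)→(p2,1,L)
state=p2 head=2 tape=##[#]10##__   (p2,#)→(p3,0,R)
state=p3 head=3 tape=##0[1]0##__   (p3,1)→(p3,0,L)
state=p3 head=2 tape=##[0]00##__   (p3,0)→(p2,#,R)
state=p2 head=3 tape=###[0]0##__   (p2,0)→(p3,_,R)
state=p3 head=4 tape=###_[0]##__   (p3,0)→(p2,#,R)
state=p2 head=5 tape=###_#[#]#__   (p2,#)→(p3,0,R)
state=p3 head=6 tape=###_#0[#]__   (p3,#)→(p2,1,L)
state=p2 head=5 tape=###_#[0]1__   (p2,0)→(p3,_,R)
state=p3 head=6 tape=###_#_[1]__   (p3,1)→(p3,0,L)
state=p3 head=5 tape=###_#[_]0__   (p3,_)→(p2,1,L)
state=p2 head=4 tape=###_[#]10__   (p2,#)→(p3,0,R)
state=p3 head=5 tape=###_0[1]0__   (p3,1)→(p3,0,L)
state=p3 head=4 tape=###_[0]00__   (p3,0)→(p2,#,R)
state=p2 head=5 tape=###_#[0]0__   (p2,0)→(p3,_,R)
state=p3 head=6 tape=###_#_[0]__   (p3,0)→(p2,#,R)
state=p2 head=7 tape=###_#_#[_]_   (p2,_)→(p0,0,R)
state=p0 head=8 tape=###_#_#0[_]   (p0,_)→(p1,0,L)
state=p1 head=7 tape=###_#_#[0]0   (p1,0)→(p0,_,R)
state=p0 head=8 tape=###_#_#_[0]   (p0,0)→(p0,0,L)
state=p0 head=7 tape=###_#_#[_]0   (p0,_)→(p1,0,L)
state=p1 head=6 tape=###_#_[#]00   (p1,#)→(pH,0,L)
state=pH head=5 tape=###_#[_]000
The non-blank tape span at halt is ###_#_000.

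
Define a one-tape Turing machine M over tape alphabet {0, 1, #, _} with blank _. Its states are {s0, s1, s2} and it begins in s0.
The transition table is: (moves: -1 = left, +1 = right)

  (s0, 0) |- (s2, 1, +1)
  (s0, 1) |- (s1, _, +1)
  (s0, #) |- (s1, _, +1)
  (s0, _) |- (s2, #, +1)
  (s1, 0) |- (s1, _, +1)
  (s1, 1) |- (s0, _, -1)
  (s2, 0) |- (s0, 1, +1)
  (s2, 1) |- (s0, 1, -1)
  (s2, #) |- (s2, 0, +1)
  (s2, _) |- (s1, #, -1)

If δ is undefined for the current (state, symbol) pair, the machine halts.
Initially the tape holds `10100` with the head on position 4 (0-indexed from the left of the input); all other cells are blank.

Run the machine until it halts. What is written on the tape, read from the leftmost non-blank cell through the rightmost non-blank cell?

state=s0 head=4 tape=1010[0]_   (s0,0)→(s2,1,+1)
state=s2 head=5 tape=10101[_]   (s2,_)→(s1,#,-1)
state=s1 head=4 tape=1010[1]#   (s1,1)→(s0,_,-1)
state=s0 head=3 tape=101[0]_#   (s0,0)→(s2,1,+1)
state=s2 head=4 tape=1011[_]#   (s2,_)→(s1,#,-1)
state=s1 head=3 tape=101[1]##   (s1,1)→(s0,_,-1)
state=s0 head=2 tape=10[1]_##   (s0,1)→(s1,_,+1)
state=s1 head=3 tape=10_[_]##
The non-blank tape span at halt is 10__##.

10__##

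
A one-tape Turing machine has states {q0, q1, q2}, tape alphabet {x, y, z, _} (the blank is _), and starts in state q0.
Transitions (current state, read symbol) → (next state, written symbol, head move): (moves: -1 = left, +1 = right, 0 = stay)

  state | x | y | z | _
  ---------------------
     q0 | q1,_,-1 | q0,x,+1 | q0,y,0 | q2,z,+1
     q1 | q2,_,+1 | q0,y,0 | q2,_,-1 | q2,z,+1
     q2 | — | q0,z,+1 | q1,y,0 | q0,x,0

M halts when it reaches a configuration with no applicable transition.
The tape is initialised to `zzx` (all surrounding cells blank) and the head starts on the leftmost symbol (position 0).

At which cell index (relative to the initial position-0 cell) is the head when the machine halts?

0

q0 | [z]zx   read z → write y, move 0, go to q0
q0 | [y]zx   read y → write x, move +1, go to q0
q0 | x[z]x   read z → write y, move 0, go to q0
q0 | x[y]x   read y → write x, move +1, go to q0
q0 | xx[x]   read x → write _, move -1, go to q1
q1 | x[x]_   read x → write _, move +1, go to q2
q2 | x_[_]   read _ → write x, move 0, go to q0
q0 | x_[x]   read x → write _, move -1, go to q1
q1 | x[_]_   read _ → write z, move +1, go to q2
q2 | xz[_]   read _ → write x, move 0, go to q0
q0 | xz[x]   read x → write _, move -1, go to q1
q1 | x[z]_   read z → write _, move -1, go to q2
q2 | [x]__
At halt the head is at cell 0.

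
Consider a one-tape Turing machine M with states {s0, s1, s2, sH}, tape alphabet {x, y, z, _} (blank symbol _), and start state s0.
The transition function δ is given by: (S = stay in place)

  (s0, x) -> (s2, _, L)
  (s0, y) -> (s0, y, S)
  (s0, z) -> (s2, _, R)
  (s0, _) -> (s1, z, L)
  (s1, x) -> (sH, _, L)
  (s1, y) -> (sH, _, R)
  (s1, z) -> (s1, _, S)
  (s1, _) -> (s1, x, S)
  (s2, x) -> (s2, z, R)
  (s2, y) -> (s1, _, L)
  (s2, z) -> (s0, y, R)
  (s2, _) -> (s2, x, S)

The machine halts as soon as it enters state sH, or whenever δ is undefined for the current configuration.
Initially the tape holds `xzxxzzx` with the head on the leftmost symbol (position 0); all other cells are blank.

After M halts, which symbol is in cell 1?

s0 | _[x]zxxzzx   read x → write _, move L, go to s2
s2 | [_]_zxxzzx   read _ → write x, move S, go to s2
s2 | [x]_zxxzzx   read x → write z, move R, go to s2
s2 | z[_]zxxzzx   read _ → write x, move S, go to s2
s2 | z[x]zxxzzx   read x → write z, move R, go to s2
s2 | zz[z]xxzzx   read z → write y, move R, go to s0
s0 | zzy[x]xzzx   read x → write _, move L, go to s2
s2 | zz[y]_xzzx   read y → write _, move L, go to s1
s1 | z[z]__xzzx   read z → write _, move S, go to s1
s1 | z[_]__xzzx   read _ → write x, move S, go to s1
s1 | z[x]__xzzx   read x → write _, move L, go to sH
sH | [z]___xzzx
Cell 1 holds _ when M halts.

_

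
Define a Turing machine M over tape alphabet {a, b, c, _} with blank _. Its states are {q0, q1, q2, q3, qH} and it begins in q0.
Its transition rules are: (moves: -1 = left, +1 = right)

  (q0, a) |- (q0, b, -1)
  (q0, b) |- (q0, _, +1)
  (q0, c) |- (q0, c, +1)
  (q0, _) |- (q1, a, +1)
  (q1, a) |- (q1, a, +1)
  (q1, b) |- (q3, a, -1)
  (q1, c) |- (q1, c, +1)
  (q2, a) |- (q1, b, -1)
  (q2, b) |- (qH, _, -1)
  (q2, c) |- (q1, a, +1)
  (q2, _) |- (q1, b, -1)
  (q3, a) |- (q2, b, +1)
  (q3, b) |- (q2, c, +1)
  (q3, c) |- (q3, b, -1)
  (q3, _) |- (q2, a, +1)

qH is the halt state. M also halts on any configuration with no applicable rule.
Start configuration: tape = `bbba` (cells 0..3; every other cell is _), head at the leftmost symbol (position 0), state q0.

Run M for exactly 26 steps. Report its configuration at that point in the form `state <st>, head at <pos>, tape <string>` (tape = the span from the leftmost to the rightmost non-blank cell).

q0 | _[b]bba   read b → write _, move +1, go to q0
q0 | __[b]ba   read b → write _, move +1, go to q0
q0 | ___[b]a   read b → write _, move +1, go to q0
q0 | ____[a]   read a → write b, move -1, go to q0
q0 | ___[_]b   read _ → write a, move +1, go to q1
q1 | ___a[b]   read b → write a, move -1, go to q3
q3 | ___[a]a   read a → write b, move +1, go to q2
q2 | ___b[a]   read a → write b, move -1, go to q1
q1 | ___[b]b   read b → write a, move -1, go to q3
q3 | __[_]ab   read _ → write a, move +1, go to q2
q2 | __a[a]b   read a → write b, move -1, go to q1
q1 | __[a]bb   read a → write a, move +1, go to q1
q1 | __a[b]b   read b → write a, move -1, go to q3
q3 | __[a]ab   read a → write b, move +1, go to q2
q2 | __b[a]b   read a → write b, move -1, go to q1
q1 | __[b]bb   read b → write a, move -1, go to q3
q3 | _[_]abb   read _ → write a, move +1, go to q2
q2 | _a[a]bb   read a → write b, move -1, go to q1
q1 | _[a]bbb   read a → write a, move +1, go to q1
q1 | _a[b]bb   read b → write a, move -1, go to q3
q3 | _[a]abb   read a → write b, move +1, go to q2
q2 | _b[a]bb   read a → write b, move -1, go to q1
q1 | _[b]bbb   read b → write a, move -1, go to q3
q3 | [_]abbb   read _ → write a, move +1, go to q2
q2 | a[a]bbb   read a → write b, move -1, go to q1
q1 | [a]bbbb   read a → write a, move +1, go to q1
q1 | a[b]bbb
After 26 steps: state q1, head at 0, tape abbbb.

state q1, head at 0, tape abbbb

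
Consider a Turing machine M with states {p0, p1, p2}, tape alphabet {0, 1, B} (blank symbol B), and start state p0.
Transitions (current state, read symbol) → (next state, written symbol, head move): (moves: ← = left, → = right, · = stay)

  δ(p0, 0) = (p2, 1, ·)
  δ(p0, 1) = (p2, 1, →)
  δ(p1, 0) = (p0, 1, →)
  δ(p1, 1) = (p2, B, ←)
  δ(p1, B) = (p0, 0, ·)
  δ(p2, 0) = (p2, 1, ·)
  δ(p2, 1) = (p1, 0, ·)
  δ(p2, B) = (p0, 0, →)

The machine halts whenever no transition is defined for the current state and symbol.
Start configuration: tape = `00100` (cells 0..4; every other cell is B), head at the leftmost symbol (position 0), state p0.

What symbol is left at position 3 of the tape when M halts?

p0 | [0]0100B   read 0 → write 1, move ·, go to p2
p2 | [1]0100B   read 1 → write 0, move ·, go to p1
p1 | [0]0100B   read 0 → write 1, move →, go to p0
p0 | 1[0]100B   read 0 → write 1, move ·, go to p2
p2 | 1[1]100B   read 1 → write 0, move ·, go to p1
p1 | 1[0]100B   read 0 → write 1, move →, go to p0
p0 | 11[1]00B   read 1 → write 1, move →, go to p2
p2 | 111[0]0B   read 0 → write 1, move ·, go to p2
p2 | 111[1]0B   read 1 → write 0, move ·, go to p1
p1 | 111[0]0B   read 0 → write 1, move →, go to p0
p0 | 1111[0]B   read 0 → write 1, move ·, go to p2
p2 | 1111[1]B   read 1 → write 0, move ·, go to p1
p1 | 1111[0]B   read 0 → write 1, move →, go to p0
p0 | 11111[B]
Cell 3 holds 1 when M halts.

1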